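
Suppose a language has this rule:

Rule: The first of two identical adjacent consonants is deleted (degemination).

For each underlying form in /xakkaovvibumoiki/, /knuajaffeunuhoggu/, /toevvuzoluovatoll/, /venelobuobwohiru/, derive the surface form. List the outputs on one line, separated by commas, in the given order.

xakaovibumoiki, knuajafeunuhogu, toevuzoluovatol, venelobuobwohiru

/xakkaovvibumoiki/: /kk/ is a geminate; the first /k/ deletes. /vv/ is a geminate; the first /v/ deletes. → [xakaovibumoiki].
/knuajaffeunuhoggu/: /ff/ is a geminate; the first /f/ deletes. /gg/ is a geminate; the first /g/ deletes. → [knuajafeunuhogu].
/toevvuzoluovatoll/: /vv/ is a geminate; the first /v/ deletes. /ll/ is a geminate; the first /l/ deletes. → [toevuzoluovatol].
/venelobuobwohiru/: the rule's environment is not met; surfaces unchanged as [venelobuobwohiru].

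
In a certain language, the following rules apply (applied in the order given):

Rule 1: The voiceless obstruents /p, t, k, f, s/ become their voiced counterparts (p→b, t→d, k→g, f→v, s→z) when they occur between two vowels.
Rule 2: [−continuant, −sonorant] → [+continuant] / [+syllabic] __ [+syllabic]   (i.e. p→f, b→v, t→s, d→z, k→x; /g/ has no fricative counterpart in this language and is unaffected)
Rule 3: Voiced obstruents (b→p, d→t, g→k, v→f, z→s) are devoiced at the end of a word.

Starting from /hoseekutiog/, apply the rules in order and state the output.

Rule 1 (intervocalic voicing): /s/ is a voiceless obstruent between vowels /o/ and /e/, so it voices to [z]. /k/ is a voiceless obstruent between vowels /e/ and /u/, so it voices to [g]. /t/ is a voiceless obstruent between vowels /u/ and /i/, so it voices to [d]. /hoseekutiog/ → hozeegudiog.
Rule 2 (intervocalic spirantization): /d/ is a stop between vowels /u/ and /i/, so it spirantizes to the fricative [z]. /hozeegudiog/ → hozeeguziog.
Rule 3 (final devoicing): /g/ is a voiced obstruent in word-final position, so it devoices to [k]. /hozeeguziog/ → hozeeguziok.

hozeeguziok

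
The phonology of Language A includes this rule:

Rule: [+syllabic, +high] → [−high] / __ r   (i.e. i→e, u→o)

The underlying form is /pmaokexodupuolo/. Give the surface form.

No segment of /pmaokexodupuolo/ meets the structural description of the rule, so the form surfaces unchanged.

pmaokexodupuolo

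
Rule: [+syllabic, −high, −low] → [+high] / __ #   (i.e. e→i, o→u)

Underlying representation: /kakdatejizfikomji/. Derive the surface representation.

kakdatejizfikomji

No segment of /kakdatejizfikomji/ meets the structural description of the rule, so the form surfaces unchanged.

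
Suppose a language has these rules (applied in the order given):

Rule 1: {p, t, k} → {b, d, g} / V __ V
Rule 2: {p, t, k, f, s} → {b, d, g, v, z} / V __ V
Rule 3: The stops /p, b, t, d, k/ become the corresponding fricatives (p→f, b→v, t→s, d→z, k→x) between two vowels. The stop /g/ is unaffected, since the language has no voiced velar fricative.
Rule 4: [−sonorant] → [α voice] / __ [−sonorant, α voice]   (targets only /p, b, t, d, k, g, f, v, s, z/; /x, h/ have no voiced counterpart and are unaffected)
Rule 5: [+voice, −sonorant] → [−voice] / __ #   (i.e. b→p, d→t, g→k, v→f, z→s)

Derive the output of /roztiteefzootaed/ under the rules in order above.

rostizeevzoozaet

Rule 1 (intervocalic voicing): /t/ is a voiceless stop between vowels /i/ and /e/, so it voices to [d]. /t/ is a voiceless stop between vowels /o/ and /a/, so it voices to [d]. /roztiteefzootaed/ → roztideefzoodaed.
Rule 2 (intervocalic voicing): no segment meets the environment; /roztideefzoodaed/ is unchanged.
Rule 3 (intervocalic spirantization): /d/ is a stop between vowels /i/ and /e/, so it spirantizes to the fricative [z]. /d/ is a stop between vowels /o/ and /a/, so it spirantizes to the fricative [z]. /roztideefzoodaed/ → roztizeefzoozaed.
Rule 4 (regressive voicing assimilation): /z/ precedes the voiceless obstruent /t/, so it devoices to [s] by assimilation. /f/ precedes the voiced obstruent /z/, so it voices to [v] by assimilation. /roztizeefzoozaed/ → rostizeevzoozaed.
Rule 5 (final devoicing): /d/ is a voiced obstruent in word-final position, so it devoices to [t]. /rostizeevzoozaed/ → rostizeevzoozaet.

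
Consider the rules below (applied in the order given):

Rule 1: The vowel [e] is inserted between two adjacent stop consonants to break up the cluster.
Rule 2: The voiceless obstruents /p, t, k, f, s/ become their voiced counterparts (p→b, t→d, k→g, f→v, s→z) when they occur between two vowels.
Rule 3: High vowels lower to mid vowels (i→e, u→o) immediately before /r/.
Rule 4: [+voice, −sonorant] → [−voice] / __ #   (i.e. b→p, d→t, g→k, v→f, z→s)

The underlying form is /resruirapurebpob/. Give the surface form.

resrueraborebebop

Rule 1 (stop-cluster e-epenthesis): /b/ and /p/ form a stop–stop cluster, so [e] is inserted between them. /resruirapurebpob/ → resruirapurebepob.
Rule 2 (intervocalic voicing): /p/ is a voiceless obstruent between vowels /a/ and /u/, so it voices to [b]. /p/ is a voiceless obstruent between vowels /e/ and /o/, so it voices to [b]. /resruirapurebepob/ → resruiraburebebob.
Rule 3 (pre-rhotic lowering): /i/ is a high vowel immediately before /r/, so it lowers to [e]. /u/ is a high vowel immediately before /r/, so it lowers to [o]. /resruiraburebebob/ → resrueraborebebob.
Rule 4 (final devoicing): /b/ is a voiced obstruent in word-final position, so it devoices to [p]. /resrueraborebebob/ → resrueraborebebop.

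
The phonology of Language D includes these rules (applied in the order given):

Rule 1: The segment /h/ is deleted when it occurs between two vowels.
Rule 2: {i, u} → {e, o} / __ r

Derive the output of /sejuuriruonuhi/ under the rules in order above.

sejuoreruonui

Rule 1 (intervocalic h-deletion): /h/ occurs between vowels /u/ and /i/, so it deletes. /sejuuriruonuhi/ → sejuuriruonui.
Rule 2 (pre-rhotic lowering): /u/ is a high vowel immediately before /r/, so it lowers to [o]. /i/ is a high vowel immediately before /r/, so it lowers to [e]. /sejuuriruonui/ → sejuoreruonui.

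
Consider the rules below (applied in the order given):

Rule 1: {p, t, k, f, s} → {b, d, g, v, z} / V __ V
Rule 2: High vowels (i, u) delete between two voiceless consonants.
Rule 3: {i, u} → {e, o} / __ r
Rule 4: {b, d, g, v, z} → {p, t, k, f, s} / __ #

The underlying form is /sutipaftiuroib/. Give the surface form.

sudibaftioroip

Rule 1 (intervocalic voicing): /t/ is a voiceless obstruent between vowels /u/ and /i/, so it voices to [d]. /p/ is a voiceless obstruent between vowels /i/ and /a/, so it voices to [b]. /sutipaftiuroib/ → sudibaftiuroib.
Rule 2 (high vowel syncope): no segment meets the environment; /sudibaftiuroib/ is unchanged.
Rule 3 (pre-rhotic lowering): /u/ is a high vowel immediately before /r/, so it lowers to [o]. /sudibaftiuroib/ → sudibaftioroib.
Rule 4 (final devoicing): /b/ is a voiced obstruent in word-final position, so it devoices to [p]. /sudibaftioroib/ → sudibaftioroip.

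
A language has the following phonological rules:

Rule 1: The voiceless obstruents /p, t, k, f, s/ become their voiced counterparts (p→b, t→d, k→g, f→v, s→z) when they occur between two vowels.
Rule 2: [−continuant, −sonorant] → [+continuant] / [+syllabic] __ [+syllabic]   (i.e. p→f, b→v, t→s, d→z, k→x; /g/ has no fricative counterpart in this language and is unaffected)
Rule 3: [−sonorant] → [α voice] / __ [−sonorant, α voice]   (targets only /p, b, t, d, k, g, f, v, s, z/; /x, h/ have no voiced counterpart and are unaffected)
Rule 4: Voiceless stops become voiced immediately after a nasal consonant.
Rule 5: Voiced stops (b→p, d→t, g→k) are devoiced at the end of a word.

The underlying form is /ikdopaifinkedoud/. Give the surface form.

igdovaivingezout

Rule 1 (intervocalic voicing): /p/ is a voiceless obstruent between vowels /o/ and /a/, so it voices to [b]. /f/ is a voiceless obstruent between vowels /i/ and /i/, so it voices to [v]. /ikdopaifinkedoud/ → ikdobaivinkedoud.
Rule 2 (intervocalic spirantization): /b/ is a stop between vowels /o/ and /a/, so it spirantizes to the fricative [v]. /d/ is a stop between vowels /e/ and /o/, so it spirantizes to the fricative [z]. /ikdobaivinkedoud/ → ikdovaivinkezoud.
Rule 3 (regressive voicing assimilation): /k/ precedes the voiced obstruent /d/, so it voices to [g] by assimilation. /ikdovaivinkezoud/ → igdovaivinkezoud.
Rule 4 (post-nasal voicing): /k/ is a voiceless stop immediately after the nasal /n/, so it voices to [g]. /igdovaivinkezoud/ → igdovaivingezoud.
Rule 5 (final devoicing): /d/ is a voiced stop in word-final position, so it devoices to [t]. /igdovaivingezoud/ → igdovaivingezout.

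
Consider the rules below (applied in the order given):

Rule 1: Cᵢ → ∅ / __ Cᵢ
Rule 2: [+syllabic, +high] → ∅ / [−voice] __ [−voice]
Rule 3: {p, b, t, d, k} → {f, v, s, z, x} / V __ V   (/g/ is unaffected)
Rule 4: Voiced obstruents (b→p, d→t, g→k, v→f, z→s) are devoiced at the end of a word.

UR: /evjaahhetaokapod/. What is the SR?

evjaahesaoxafot

Rule 1 (degemination): /hh/ is a geminate; the first /h/ deletes. /evjaahhetaokapod/ → evjaahetaokapod.
Rule 2 (high vowel syncope): no segment meets the environment; /evjaahetaokapod/ is unchanged.
Rule 3 (intervocalic spirantization): /t/ is a stop between vowels /e/ and /a/, so it spirantizes to the fricative [s]. /k/ is a stop between vowels /o/ and /a/, so it spirantizes to the fricative [x]. /p/ is a stop between vowels /a/ and /o/, so it spirantizes to the fricative [f]. /evjaahetaokapod/ → evjaahesaoxafod.
Rule 4 (final devoicing): /d/ is a voiced obstruent in word-final position, so it devoices to [t]. /evjaahesaoxafod/ → evjaahesaoxafot.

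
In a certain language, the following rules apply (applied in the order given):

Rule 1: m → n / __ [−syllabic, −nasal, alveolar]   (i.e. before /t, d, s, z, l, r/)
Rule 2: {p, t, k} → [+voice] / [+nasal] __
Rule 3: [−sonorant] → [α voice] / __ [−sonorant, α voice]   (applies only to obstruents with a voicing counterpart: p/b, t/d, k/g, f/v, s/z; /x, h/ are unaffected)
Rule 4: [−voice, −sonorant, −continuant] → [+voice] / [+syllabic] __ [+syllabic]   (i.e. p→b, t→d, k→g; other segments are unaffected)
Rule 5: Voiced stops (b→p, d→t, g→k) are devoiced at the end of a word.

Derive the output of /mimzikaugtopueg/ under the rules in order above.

Rule 1 (nasal place assimilation): /m/ precedes the alveolar consonant /z/, so it assimilates in place to [n]. /mimzikaugtopueg/ → minzikaugtopueg.
Rule 2 (post-nasal voicing): no segment meets the environment; /minzikaugtopueg/ is unchanged.
Rule 3 (regressive voicing assimilation): /g/ precedes the voiceless obstruent /t/, so it devoices to [k] by assimilation. /minzikaugtopueg/ → minzikauktopueg.
Rule 4 (intervocalic voicing): /k/ is a voiceless stop between vowels /i/ and /a/, so it voices to [g]. /p/ is a voiceless stop between vowels /o/ and /u/, so it voices to [b]. /minzikauktopueg/ → minzigauktobueg.
Rule 5 (final devoicing): /g/ is a voiced stop in word-final position, so it devoices to [k]. /minzigauktobueg/ → minzigauktobuek.

minzigauktobuek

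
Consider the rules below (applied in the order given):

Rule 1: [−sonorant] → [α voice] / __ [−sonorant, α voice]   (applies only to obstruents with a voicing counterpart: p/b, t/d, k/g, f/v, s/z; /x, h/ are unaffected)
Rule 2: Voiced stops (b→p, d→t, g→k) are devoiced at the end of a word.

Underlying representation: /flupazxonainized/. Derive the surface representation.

flupasxonainizet

Rule 1 (regressive voicing assimilation): /z/ precedes the voiceless obstruent /x/, so it devoices to [s] by assimilation. /flupazxonainized/ → flupasxonainized.
Rule 2 (final devoicing): /d/ is a voiced stop in word-final position, so it devoices to [t]. /flupasxonainized/ → flupasxonainizet.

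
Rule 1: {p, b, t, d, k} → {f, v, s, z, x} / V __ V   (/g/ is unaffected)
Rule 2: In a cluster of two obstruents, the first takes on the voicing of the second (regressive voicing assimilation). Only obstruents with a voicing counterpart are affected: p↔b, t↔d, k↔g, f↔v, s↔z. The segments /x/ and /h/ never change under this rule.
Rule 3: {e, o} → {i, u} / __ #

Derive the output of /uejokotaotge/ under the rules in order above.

Rule 1 (intervocalic spirantization): /k/ is a stop between vowels /o/ and /o/, so it spirantizes to the fricative [x]. /t/ is a stop between vowels /o/ and /a/, so it spirantizes to the fricative [s]. /uejokotaotge/ → uejoxosaotge.
Rule 2 (regressive voicing assimilation): /t/ precedes the voiced obstruent /g/, so it voices to [d] by assimilation. /uejoxosaotge/ → uejoxosaodge.
Rule 3 (final vowel raising): /e/ is a mid vowel in word-final position, so it raises to [i]. /uejoxosaodge/ → uejoxosaodgi.

uejoxosaodgi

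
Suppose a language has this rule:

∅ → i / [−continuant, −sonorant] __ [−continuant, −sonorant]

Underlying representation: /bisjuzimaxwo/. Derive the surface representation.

bisjuzimaxwo

No segment of /bisjuzimaxwo/ meets the structural description of the rule, so the form surfaces unchanged.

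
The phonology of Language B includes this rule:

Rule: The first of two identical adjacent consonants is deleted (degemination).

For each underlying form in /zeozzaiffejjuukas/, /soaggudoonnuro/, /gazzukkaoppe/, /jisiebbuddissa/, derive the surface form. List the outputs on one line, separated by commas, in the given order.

zeozaifejuukas, soagudoonuro, gazukaope, jisiebudisa

/zeozzaiffejjuukas/: /zz/ is a geminate; the first /z/ deletes. /ff/ is a geminate; the first /f/ deletes. /jj/ is a geminate; the first /j/ deletes. → [zeozaifejuukas].
/soaggudoonnuro/: /gg/ is a geminate; the first /g/ deletes. /nn/ is a geminate; the first /n/ deletes. → [soagudoonuro].
/gazzukkaoppe/: /zz/ is a geminate; the first /z/ deletes. /kk/ is a geminate; the first /k/ deletes. /pp/ is a geminate; the first /p/ deletes. → [gazukaope].
/jisiebbuddissa/: /bb/ is a geminate; the first /b/ deletes. /dd/ is a geminate; the first /d/ deletes. /ss/ is a geminate; the first /s/ deletes. → [jisiebudisa].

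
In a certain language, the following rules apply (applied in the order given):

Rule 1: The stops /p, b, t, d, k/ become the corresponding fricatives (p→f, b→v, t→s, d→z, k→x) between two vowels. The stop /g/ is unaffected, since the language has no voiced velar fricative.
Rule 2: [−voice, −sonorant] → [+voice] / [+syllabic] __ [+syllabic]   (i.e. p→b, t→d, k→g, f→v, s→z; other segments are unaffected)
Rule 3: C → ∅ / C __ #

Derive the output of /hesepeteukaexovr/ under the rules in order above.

Rule 1 (intervocalic spirantization): /p/ is a stop between vowels /e/ and /e/, so it spirantizes to the fricative [f]. /t/ is a stop between vowels /e/ and /e/, so it spirantizes to the fricative [s]. /k/ is a stop between vowels /u/ and /a/, so it spirantizes to the fricative [x]. /hesepeteukaexovr/ → hesefeseuxaexovr.
Rule 2 (intervocalic voicing): /s/ is a voiceless obstruent between vowels /e/ and /e/, so it voices to [z]. /f/ is a voiceless obstruent between vowels /e/ and /e/, so it voices to [v]. /s/ is a voiceless obstruent between vowels /e/ and /e/, so it voices to [z]. /hesefeseuxaexovr/ → hezevezeuxaexovr.
Rule 3 (final cluster simplification): /r/ is the second consonant of a word-final cluster /vr/, so it deletes. /hezevezeuxaexovr/ → hezevezeuxaexov.

hezevezeuxaexov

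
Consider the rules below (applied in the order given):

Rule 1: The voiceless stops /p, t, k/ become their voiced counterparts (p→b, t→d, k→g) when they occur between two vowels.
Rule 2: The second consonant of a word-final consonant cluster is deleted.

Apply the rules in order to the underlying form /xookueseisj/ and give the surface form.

xoogueseis

Rule 1 (intervocalic voicing): /k/ is a voiceless stop between vowels /o/ and /u/, so it voices to [g]. /xookueseisj/ → xoogueseisj.
Rule 2 (final cluster simplification): /j/ is the second consonant of a word-final cluster /sj/, so it deletes. /xoogueseisj/ → xoogueseis.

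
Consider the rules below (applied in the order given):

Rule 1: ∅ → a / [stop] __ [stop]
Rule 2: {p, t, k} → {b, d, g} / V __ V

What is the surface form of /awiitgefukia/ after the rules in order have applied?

awiidagefugia

Rule 1 (stop-cluster a-epenthesis): /t/ and /g/ form a stop–stop cluster, so [a] is inserted between them. /awiitgefukia/ → awiitagefukia.
Rule 2 (intervocalic voicing): /t/ is a voiceless stop between vowels /i/ and /a/, so it voices to [d]. /k/ is a voiceless stop between vowels /u/ and /i/, so it voices to [g]. /awiitagefukia/ → awiidagefugia.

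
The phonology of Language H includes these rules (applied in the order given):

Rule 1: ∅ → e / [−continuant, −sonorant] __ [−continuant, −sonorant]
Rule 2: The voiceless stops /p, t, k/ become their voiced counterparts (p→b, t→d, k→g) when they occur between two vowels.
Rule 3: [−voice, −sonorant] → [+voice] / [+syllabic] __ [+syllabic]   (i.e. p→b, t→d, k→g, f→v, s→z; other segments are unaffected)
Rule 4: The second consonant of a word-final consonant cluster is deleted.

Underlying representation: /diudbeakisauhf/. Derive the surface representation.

Rule 1 (stop-cluster e-epenthesis): /d/ and /b/ form a stop–stop cluster, so [e] is inserted between them. /diudbeakisauhf/ → diudebeakisauhf.
Rule 2 (intervocalic voicing): /k/ is a voiceless stop between vowels /a/ and /i/, so it voices to [g]. /diudebeakisauhf/ → diudebeagisauhf.
Rule 3 (intervocalic voicing): /s/ is a voiceless obstruent between vowels /i/ and /a/, so it voices to [z]. /diudebeagisauhf/ → diudebeagizauhf.
Rule 4 (final cluster simplification): /f/ is the second consonant of a word-final cluster /hf/, so it deletes. /diudebeagizauhf/ → diudebeagizauh.

diudebeagizauh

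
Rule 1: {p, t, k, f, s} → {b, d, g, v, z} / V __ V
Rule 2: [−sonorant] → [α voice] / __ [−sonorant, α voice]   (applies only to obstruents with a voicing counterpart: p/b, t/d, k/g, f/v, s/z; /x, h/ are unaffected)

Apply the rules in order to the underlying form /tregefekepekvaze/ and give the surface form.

Rule 1 (intervocalic voicing): /f/ is a voiceless obstruent between vowels /e/ and /e/, so it voices to [v]. /k/ is a voiceless obstruent between vowels /e/ and /e/, so it voices to [g]. /p/ is a voiceless obstruent between vowels /e/ and /e/, so it voices to [b]. /tregefekepekvaze/ → tregevegebekvaze.
Rule 2 (regressive voicing assimilation): /k/ precedes the voiced obstruent /v/, so it voices to [g] by assimilation. /tregevegebekvaze/ → tregevegebegvaze.

tregevegebegvaze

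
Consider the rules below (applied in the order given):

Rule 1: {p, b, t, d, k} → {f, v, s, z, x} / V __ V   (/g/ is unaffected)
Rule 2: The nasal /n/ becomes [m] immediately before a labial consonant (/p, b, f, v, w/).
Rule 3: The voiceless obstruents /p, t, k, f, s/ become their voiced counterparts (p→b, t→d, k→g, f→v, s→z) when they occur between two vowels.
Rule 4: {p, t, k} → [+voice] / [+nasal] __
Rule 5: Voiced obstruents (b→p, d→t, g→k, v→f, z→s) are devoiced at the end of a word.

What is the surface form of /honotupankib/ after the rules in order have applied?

Rule 1 (intervocalic spirantization): /t/ is a stop between vowels /o/ and /u/, so it spirantizes to the fricative [s]. /p/ is a stop between vowels /u/ and /a/, so it spirantizes to the fricative [f]. /honotupankib/ → honosufankib.
Rule 2 (nasal place assimilation): no segment meets the environment; /honosufankib/ is unchanged.
Rule 3 (intervocalic voicing): /s/ is a voiceless obstruent between vowels /o/ and /u/, so it voices to [z]. /f/ is a voiceless obstruent between vowels /u/ and /a/, so it voices to [v]. /honosufankib/ → honozuvankib.
Rule 4 (post-nasal voicing): /k/ is a voiceless stop immediately after the nasal /n/, so it voices to [g]. /honozuvankib/ → honozuvangib.
Rule 5 (final devoicing): /b/ is a voiced obstruent in word-final position, so it devoices to [p]. /honozuvangib/ → honozuvangip.

honozuvangip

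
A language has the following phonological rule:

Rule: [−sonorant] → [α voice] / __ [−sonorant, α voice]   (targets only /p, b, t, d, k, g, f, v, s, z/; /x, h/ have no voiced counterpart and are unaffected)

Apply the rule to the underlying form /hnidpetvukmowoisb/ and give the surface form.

/d/ precedes the voiceless obstruent /p/, so it devoices to [t] by assimilation.
/t/ precedes the voiced obstruent /v/, so it voices to [d] by assimilation.
/s/ precedes the voiced obstruent /b/, so it voices to [z] by assimilation.
The other instances of /p/, /v/, /k/, /b/ do not occur in the required environment and remain unchanged.
Surface form: [hnitpedvukmowoizb].

hnitpedvukmowoizb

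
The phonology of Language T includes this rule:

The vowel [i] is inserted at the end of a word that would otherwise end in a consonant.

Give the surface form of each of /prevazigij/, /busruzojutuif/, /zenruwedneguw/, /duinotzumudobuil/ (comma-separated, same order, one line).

prevazigiji, busruzojutuifi, zenruwedneguwi, duinotzumudobuili

/prevazigij/: the form ends in the consonant /j/, so [i] is inserted word-finally. → [prevazigiji].
/busruzojutuif/: the form ends in the consonant /f/, so [i] is inserted word-finally. → [busruzojutuifi].
/zenruwedneguw/: the form ends in the consonant /w/, so [i] is inserted word-finally. → [zenruwedneguwi].
/duinotzumudobuil/: the form ends in the consonant /l/, so [i] is inserted word-finally. → [duinotzumudobuili].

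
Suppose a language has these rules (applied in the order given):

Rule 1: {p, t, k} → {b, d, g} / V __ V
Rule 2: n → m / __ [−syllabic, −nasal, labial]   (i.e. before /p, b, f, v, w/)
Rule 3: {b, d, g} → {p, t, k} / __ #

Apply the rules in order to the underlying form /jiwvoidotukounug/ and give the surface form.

jiwvoidodugounuk

Rule 1 (intervocalic voicing): /t/ is a voiceless stop between vowels /o/ and /u/, so it voices to [d]. /k/ is a voiceless stop between vowels /u/ and /o/, so it voices to [g]. /jiwvoidotukounug/ → jiwvoidodugounug.
Rule 2 (nasal place assimilation): no segment meets the environment; /jiwvoidodugounug/ is unchanged.
Rule 3 (final devoicing): /g/ is a voiced stop in word-final position, so it devoices to [k]. /jiwvoidodugounug/ → jiwvoidodugounuk.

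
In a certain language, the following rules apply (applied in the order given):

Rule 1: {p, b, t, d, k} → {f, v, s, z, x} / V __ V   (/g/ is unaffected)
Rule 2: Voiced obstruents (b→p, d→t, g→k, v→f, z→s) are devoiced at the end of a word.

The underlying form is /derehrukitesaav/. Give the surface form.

Rule 1 (intervocalic spirantization): /k/ is a stop between vowels /u/ and /i/, so it spirantizes to the fricative [x]. /t/ is a stop between vowels /i/ and /e/, so it spirantizes to the fricative [s]. /derehrukitesaav/ → derehruxisesaav.
Rule 2 (final devoicing): /v/ is a voiced obstruent in word-final position, so it devoices to [f]. /derehruxisesaav/ → derehruxisesaaf.

derehruxisesaaf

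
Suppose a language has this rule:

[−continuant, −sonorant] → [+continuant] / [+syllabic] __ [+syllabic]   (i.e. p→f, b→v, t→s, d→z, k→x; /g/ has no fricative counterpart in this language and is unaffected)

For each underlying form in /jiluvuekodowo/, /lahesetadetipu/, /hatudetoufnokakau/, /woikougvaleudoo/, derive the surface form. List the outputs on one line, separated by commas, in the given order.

jiluvuexozowo, lahesesazesifu, hasuzesoufnoxaxau, woixougvaleuzoo

/jiluvuekodowo/: /k/ is a stop between vowels /e/ and /o/, so it spirantizes to the fricative [x]. /d/ is a stop between vowels /o/ and /o/, so it spirantizes to the fricative [z]. → [jiluvuexozowo].
/lahesetadetipu/: /t/ is a stop between vowels /e/ and /a/, so it spirantizes to the fricative [s]. /d/ is a stop between vowels /a/ and /e/, so it spirantizes to the fricative [z]. /t/ is a stop between vowels /e/ and /i/, so it spirantizes to the fricative [s]. /p/ is a stop between vowels /i/ and /u/, so it spirantizes to the fricative [f]. → [lahesesazesifu].
/hatudetoufnokakau/: /t/ is a stop between vowels /a/ and /u/, so it spirantizes to the fricative [s]. /d/ is a stop between vowels /u/ and /e/, so it spirantizes to the fricative [z]. /t/ is a stop between vowels /e/ and /o/, so it spirantizes to the fricative [s]. /k/ is a stop between vowels /o/ and /a/, so it spirantizes to the fricative [x]. /k/ is a stop between vowels /a/ and /a/, so it spirantizes to the fricative [x]. → [hasuzesoufnoxaxau].
/woikougvaleudoo/: /k/ is a stop between vowels /i/ and /o/, so it spirantizes to the fricative [x]. /d/ is a stop between vowels /u/ and /o/, so it spirantizes to the fricative [z]. → [woixougvaleuzoo].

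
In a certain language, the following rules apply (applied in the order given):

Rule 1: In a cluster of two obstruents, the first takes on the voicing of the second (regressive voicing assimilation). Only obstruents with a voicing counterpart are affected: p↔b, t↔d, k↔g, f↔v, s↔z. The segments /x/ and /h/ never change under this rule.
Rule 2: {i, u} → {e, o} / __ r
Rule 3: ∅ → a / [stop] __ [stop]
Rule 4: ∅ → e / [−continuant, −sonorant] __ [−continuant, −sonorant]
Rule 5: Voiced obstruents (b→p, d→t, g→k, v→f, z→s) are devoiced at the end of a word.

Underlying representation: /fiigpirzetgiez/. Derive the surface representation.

Rule 1 (regressive voicing assimilation): /g/ precedes the voiceless obstruent /p/, so it devoices to [k] by assimilation. /t/ precedes the voiced obstruent /g/, so it voices to [d] by assimilation. /fiigpirzetgiez/ → fiikpirzedgiez.
Rule 2 (pre-rhotic lowering): /i/ is a high vowel immediately before /r/, so it lowers to [e]. /fiikpirzedgiez/ → fiikperzedgiez.
Rule 3 (stop-cluster a-epenthesis): /k/ and /p/ form a stop–stop cluster, so [a] is inserted between them. /d/ and /g/ form a stop–stop cluster, so [a] is inserted between them. /fiikperzedgiez/ → fiikaperzedagiez.
Rule 4 (stop-cluster e-epenthesis): no segment meets the environment; /fiikaperzedagiez/ is unchanged.
Rule 5 (final devoicing): /z/ is a voiced obstruent in word-final position, so it devoices to [s]. /fiikaperzedagiez/ → fiikaperzedagies.

fiikaperzedagies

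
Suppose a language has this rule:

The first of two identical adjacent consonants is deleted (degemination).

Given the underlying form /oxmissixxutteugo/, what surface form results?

oxmisixuteugo

/ss/ is a geminate; the first /s/ deletes.
/xx/ is a geminate; the first /x/ deletes.
/tt/ is a geminate; the first /t/ deletes.
The other instances of /x/, /m/, /s/, /t/, /g/ do not occur in the required environment and remain unchanged.
Surface form: [oxmisixuteugo].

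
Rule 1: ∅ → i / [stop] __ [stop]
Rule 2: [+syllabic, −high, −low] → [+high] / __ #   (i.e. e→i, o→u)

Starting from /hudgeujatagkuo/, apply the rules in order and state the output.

hudigeujatagikuu

Rule 1 (stop-cluster i-epenthesis): /d/ and /g/ form a stop–stop cluster, so [i] is inserted between them. /g/ and /k/ form a stop–stop cluster, so [i] is inserted between them. /hudgeujatagkuo/ → hudigeujatagikuo.
Rule 2 (final vowel raising): /o/ is a mid vowel in word-final position, so it raises to [u]. /hudigeujatagikuo/ → hudigeujatagikuu.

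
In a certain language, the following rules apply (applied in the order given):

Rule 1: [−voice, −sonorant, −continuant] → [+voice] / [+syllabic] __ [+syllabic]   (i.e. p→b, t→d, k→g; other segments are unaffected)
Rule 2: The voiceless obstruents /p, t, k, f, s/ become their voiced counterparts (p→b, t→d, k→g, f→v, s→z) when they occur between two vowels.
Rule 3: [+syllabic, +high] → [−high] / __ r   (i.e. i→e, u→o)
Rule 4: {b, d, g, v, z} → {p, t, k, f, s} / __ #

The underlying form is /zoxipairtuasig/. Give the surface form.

Rule 1 (intervocalic voicing): /p/ is a voiceless stop between vowels /i/ and /a/, so it voices to [b]. /zoxipairtuasig/ → zoxibairtuasig.
Rule 2 (intervocalic voicing): /s/ is a voiceless obstruent between vowels /a/ and /i/, so it voices to [z]. /zoxibairtuasig/ → zoxibairtuazig.
Rule 3 (pre-rhotic lowering): /i/ is a high vowel immediately before /r/, so it lowers to [e]. /zoxibairtuazig/ → zoxibaertuazig.
Rule 4 (final devoicing): /g/ is a voiced obstruent in word-final position, so it devoices to [k]. /zoxibaertuazig/ → zoxibaertuazik.

zoxibaertuazik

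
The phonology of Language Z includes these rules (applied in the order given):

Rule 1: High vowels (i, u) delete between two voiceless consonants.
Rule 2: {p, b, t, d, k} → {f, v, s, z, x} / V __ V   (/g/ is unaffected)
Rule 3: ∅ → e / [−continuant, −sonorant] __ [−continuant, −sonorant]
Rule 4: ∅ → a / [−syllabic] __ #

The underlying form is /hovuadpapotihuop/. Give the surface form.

Rule 1 (high vowel syncope): /i/ is a high vowel flanked by voiceless consonants /t/ and /h/, so it deletes. /hovuadpapotihuop/ → hovuadpapothuop.
Rule 2 (intervocalic spirantization): /p/ is a stop between vowels /a/ and /o/, so it spirantizes to the fricative [f]. /hovuadpapothuop/ → hovuadpafothuop.
Rule 3 (stop-cluster e-epenthesis): /d/ and /p/ form a stop–stop cluster, so [e] is inserted between them. /hovuadpafothuop/ → hovuadepafothuop.
Rule 4 (final a-epenthesis): the form ends in the consonant /p/, so [a] is inserted word-finally. /hovuadepafothuop/ → hovuadepafothuopa.

hovuadepafothuopa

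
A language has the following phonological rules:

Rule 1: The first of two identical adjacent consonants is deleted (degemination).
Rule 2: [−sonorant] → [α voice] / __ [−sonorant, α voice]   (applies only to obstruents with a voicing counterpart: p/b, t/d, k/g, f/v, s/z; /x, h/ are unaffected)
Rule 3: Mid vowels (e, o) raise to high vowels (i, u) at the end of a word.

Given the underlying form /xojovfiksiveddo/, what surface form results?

Rule 1 (degemination): /dd/ is a geminate; the first /d/ deletes. /xojovfiksiveddo/ → xojovfiksivedo.
Rule 2 (regressive voicing assimilation): /v/ precedes the voiceless obstruent /f/, so it devoices to [f] by assimilation. /xojovfiksivedo/ → xojoffiksivedo.
Rule 3 (final vowel raising): /o/ is a mid vowel in word-final position, so it raises to [u]. /xojoffiksivedo/ → xojoffiksivedu.

xojoffiksivedu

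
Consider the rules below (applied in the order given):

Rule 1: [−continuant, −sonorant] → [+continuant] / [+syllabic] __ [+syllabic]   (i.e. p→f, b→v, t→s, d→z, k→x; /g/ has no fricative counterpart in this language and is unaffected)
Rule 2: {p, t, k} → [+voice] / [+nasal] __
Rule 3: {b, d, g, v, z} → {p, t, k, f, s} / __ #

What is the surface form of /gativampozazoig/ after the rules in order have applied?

Rule 1 (intervocalic spirantization): /t/ is a stop between vowels /a/ and /i/, so it spirantizes to the fricative [s]. /gativampozazoig/ → gasivampozazoig.
Rule 2 (post-nasal voicing): /p/ is a voiceless stop immediately after the nasal /m/, so it voices to [b]. /gasivampozazoig/ → gasivambozazoig.
Rule 3 (final devoicing): /g/ is a voiced obstruent in word-final position, so it devoices to [k]. /gasivambozazoig/ → gasivambozazoik.

gasivambozazoik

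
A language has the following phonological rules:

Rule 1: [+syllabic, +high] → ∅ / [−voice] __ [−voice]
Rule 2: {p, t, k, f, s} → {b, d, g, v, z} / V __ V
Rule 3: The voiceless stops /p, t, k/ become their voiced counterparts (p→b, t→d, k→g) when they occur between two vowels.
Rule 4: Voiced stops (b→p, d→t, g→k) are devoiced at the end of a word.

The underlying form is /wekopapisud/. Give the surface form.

Rule 1 (high vowel syncope): /i/ is a high vowel flanked by voiceless consonants /p/ and /s/, so it deletes. /wekopapisud/ → wekopapsud.
Rule 2 (intervocalic voicing): /k/ is a voiceless obstruent between vowels /e/ and /o/, so it voices to [g]. /p/ is a voiceless obstruent between vowels /o/ and /a/, so it voices to [b]. /wekopapsud/ → wegobapsud.
Rule 3 (intervocalic voicing): no segment meets the environment; /wegobapsud/ is unchanged.
Rule 4 (final devoicing): /d/ is a voiced stop in word-final position, so it devoices to [t]. /wegobapsud/ → wegobapsut.

wegobapsut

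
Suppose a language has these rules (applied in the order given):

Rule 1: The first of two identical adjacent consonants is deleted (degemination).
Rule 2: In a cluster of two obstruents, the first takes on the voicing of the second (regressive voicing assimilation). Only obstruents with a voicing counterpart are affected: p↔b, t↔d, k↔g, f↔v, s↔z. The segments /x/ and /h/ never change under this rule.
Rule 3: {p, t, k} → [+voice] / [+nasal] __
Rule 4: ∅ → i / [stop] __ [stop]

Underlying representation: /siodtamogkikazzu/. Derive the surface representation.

Rule 1 (degemination): /zz/ is a geminate; the first /z/ deletes. /siodtamogkikazzu/ → siodtamogkikazu.
Rule 2 (regressive voicing assimilation): /d/ precedes the voiceless obstruent /t/, so it devoices to [t] by assimilation. /g/ precedes the voiceless obstruent /k/, so it devoices to [k] by assimilation. /siodtamogkikazu/ → siottamokkikazu.
Rule 3 (post-nasal voicing): no segment meets the environment; /siottamokkikazu/ is unchanged.
Rule 4 (stop-cluster i-epenthesis): /t/ and /t/ form a stop–stop cluster, so [i] is inserted between them. /k/ and /k/ form a stop–stop cluster, so [i] is inserted between them. /siottamokkikazu/ → siotitamokikikazu.

siotitamokikikazu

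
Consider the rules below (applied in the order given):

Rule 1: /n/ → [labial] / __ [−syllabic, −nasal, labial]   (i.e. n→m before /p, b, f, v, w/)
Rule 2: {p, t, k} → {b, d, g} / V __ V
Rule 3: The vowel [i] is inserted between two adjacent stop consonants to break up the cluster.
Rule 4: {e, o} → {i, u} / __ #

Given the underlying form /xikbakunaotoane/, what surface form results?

xikibagunaodoani

Rule 1 (nasal place assimilation): no segment meets the environment; /xikbakunaotoane/ is unchanged.
Rule 2 (intervocalic voicing): /k/ is a voiceless stop between vowels /a/ and /u/, so it voices to [g]. /t/ is a voiceless stop between vowels /o/ and /o/, so it voices to [d]. /xikbakunaotoane/ → xikbagunaodoane.
Rule 3 (stop-cluster i-epenthesis): /k/ and /b/ form a stop–stop cluster, so [i] is inserted between them. /xikbagunaodoane/ → xikibagunaodoane.
Rule 4 (final vowel raising): /e/ is a mid vowel in word-final position, so it raises to [i]. /xikibagunaodoane/ → xikibagunaodoani.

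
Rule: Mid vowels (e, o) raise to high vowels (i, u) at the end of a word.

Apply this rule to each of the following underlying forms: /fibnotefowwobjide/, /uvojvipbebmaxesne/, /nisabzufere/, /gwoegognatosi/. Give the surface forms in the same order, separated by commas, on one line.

fibnotefowwobjidi, uvojvipbebmaxesni, nisabzuferi, gwoegognatosi

/fibnotefowwobjide/: /e/ is a mid vowel in word-final position, so it raises to [i]. → [fibnotefowwobjidi].
/uvojvipbebmaxesne/: /e/ is a mid vowel in word-final position, so it raises to [i]. → [uvojvipbebmaxesni].
/nisabzufere/: /e/ is a mid vowel in word-final position, so it raises to [i]. → [nisabzuferi].
/gwoegognatosi/: the rule's environment is not met; surfaces unchanged as [gwoegognatosi].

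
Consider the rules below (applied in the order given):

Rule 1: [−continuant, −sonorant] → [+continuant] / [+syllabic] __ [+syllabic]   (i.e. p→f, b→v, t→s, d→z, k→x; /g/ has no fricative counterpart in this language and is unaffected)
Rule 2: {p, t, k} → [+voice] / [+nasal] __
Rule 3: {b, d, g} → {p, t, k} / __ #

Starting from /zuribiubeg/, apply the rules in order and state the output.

zuriviuvek

Rule 1 (intervocalic spirantization): /b/ is a stop between vowels /i/ and /i/, so it spirantizes to the fricative [v]. /b/ is a stop between vowels /u/ and /e/, so it spirantizes to the fricative [v]. /zuribiubeg/ → zuriviuveg.
Rule 2 (post-nasal voicing): no segment meets the environment; /zuriviuveg/ is unchanged.
Rule 3 (final devoicing): /g/ is a voiced stop in word-final position, so it devoices to [k]. /zuriviuveg/ → zuriviuvek.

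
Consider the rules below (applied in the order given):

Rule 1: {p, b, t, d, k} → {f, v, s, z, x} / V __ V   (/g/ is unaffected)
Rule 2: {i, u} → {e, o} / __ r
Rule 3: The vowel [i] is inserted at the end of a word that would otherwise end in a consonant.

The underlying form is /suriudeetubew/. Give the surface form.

soriuzeesuvewi

Rule 1 (intervocalic spirantization): /d/ is a stop between vowels /u/ and /e/, so it spirantizes to the fricative [z]. /t/ is a stop between vowels /e/ and /u/, so it spirantizes to the fricative [s]. /b/ is a stop between vowels /u/ and /e/, so it spirantizes to the fricative [v]. /suriudeetubew/ → suriuzeesuvew.
Rule 2 (pre-rhotic lowering): /u/ is a high vowel immediately before /r/, so it lowers to [o]. /suriuzeesuvew/ → soriuzeesuvew.
Rule 3 (final i-epenthesis): the form ends in the consonant /w/, so [i] is inserted word-finally. /soriuzeesuvew/ → soriuzeesuvewi.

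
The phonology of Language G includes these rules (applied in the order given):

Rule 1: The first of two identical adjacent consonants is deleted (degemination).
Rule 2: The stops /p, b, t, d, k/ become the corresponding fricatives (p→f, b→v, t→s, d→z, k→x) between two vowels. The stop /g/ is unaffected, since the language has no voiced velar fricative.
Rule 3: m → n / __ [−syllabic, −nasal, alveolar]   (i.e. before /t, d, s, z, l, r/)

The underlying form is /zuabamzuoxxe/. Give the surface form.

zuavanzuoxe

Rule 1 (degemination): /xx/ is a geminate; the first /x/ deletes. /zuabamzuoxxe/ → zuabamzuoxe.
Rule 2 (intervocalic spirantization): /b/ is a stop between vowels /a/ and /a/, so it spirantizes to the fricative [v]. /zuabamzuoxe/ → zuavamzuoxe.
Rule 3 (nasal place assimilation): /m/ precedes the alveolar consonant /z/, so it assimilates in place to [n]. /zuavamzuoxe/ → zuavanzuoxe.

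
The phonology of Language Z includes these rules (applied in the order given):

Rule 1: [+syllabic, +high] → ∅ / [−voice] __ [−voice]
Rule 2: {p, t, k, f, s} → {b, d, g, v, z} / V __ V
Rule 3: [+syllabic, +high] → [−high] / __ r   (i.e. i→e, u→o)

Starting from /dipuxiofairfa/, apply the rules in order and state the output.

dipxiovaerfa

Rule 1 (high vowel syncope): /u/ is a high vowel flanked by voiceless consonants /p/ and /x/, so it deletes. /dipuxiofairfa/ → dipxiofairfa.
Rule 2 (intervocalic voicing): /f/ is a voiceless obstruent between vowels /o/ and /a/, so it voices to [v]. /dipxiofairfa/ → dipxiovairfa.
Rule 3 (pre-rhotic lowering): /i/ is a high vowel immediately before /r/, so it lowers to [e]. /dipxiovairfa/ → dipxiovaerfa.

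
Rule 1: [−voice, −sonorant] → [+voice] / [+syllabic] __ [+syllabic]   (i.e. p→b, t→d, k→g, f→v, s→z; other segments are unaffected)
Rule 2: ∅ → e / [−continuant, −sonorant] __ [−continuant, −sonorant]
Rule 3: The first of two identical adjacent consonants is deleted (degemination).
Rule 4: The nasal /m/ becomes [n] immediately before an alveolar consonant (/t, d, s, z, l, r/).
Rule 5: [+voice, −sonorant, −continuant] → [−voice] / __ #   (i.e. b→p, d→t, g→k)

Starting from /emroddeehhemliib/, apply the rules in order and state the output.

enrodedeehenliip

Rule 1 (intervocalic voicing): no segment meets the environment; /emroddeehhemliib/ is unchanged.
Rule 2 (stop-cluster e-epenthesis): /d/ and /d/ form a stop–stop cluster, so [e] is inserted between them. /emroddeehhemliib/ → emrodedeehhemliib.
Rule 3 (degemination): /hh/ is a geminate; the first /h/ deletes. /emrodedeehhemliib/ → emrodedeehemliib.
Rule 4 (nasal place assimilation): /m/ precedes the alveolar consonant /r/, so it assimilates in place to [n]. /m/ precedes the alveolar consonant /l/, so it assimilates in place to [n]. /emrodedeehemliib/ → enrodedeehenliib.
Rule 5 (final devoicing): /b/ is a voiced stop in word-final position, so it devoices to [p]. /enrodedeehenliib/ → enrodedeehenliip.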